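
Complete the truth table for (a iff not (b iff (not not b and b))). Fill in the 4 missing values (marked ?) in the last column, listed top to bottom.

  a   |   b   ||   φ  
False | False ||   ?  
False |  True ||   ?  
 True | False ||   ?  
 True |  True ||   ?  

Row a=False, b=False: not (b iff (not not b and b)) = False, so the formula = True.
Row a=False, b=True: not (b iff (not not b and b)) = False, so the formula = True.
Row a=True, b=False: not (b iff (not not b and b)) = False, so the formula = False.
Row a=True, b=True: not (b iff (not not b and b)) = False, so the formula = False.

True, True, False, False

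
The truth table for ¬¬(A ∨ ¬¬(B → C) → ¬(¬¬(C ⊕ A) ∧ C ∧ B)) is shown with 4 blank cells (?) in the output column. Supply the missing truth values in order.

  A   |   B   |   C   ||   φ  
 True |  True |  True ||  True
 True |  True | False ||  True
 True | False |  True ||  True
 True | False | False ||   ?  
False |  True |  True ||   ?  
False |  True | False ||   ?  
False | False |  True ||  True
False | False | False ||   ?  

True, False, True, True

Row A=True, B=False, C=False: (A ∨ ¬¬(B → C) → ¬(¬¬(C ⊕ A) ∧ C ∧ B)) = True, ¬(A ∨ ¬¬(B → C) → ¬(¬¬(C ⊕ A) ∧ C ∧ B)) = False, so the formula = True.
Row A=False, B=True, C=True: (A ∨ ¬¬(B → C) → ¬(¬¬(C ⊕ A) ∧ C ∧ B)) = False, ¬(A ∨ ¬¬(B → C) → ¬(¬¬(C ⊕ A) ∧ C ∧ B)) = True, so the formula = False.
Row A=False, B=True, C=False: (A ∨ ¬¬(B → C) → ¬(¬¬(C ⊕ A) ∧ C ∧ B)) = True, ¬(A ∨ ¬¬(B → C) → ¬(¬¬(C ⊕ A) ∧ C ∧ B)) = False, so the formula = True.
Row A=False, B=False, C=False: (A ∨ ¬¬(B → C) → ¬(¬¬(C ⊕ A) ∧ C ∧ B)) = True, ¬(A ∨ ¬¬(B → C) → ¬(¬¬(C ⊕ A) ∧ C ∧ B)) = False, so the formula = True.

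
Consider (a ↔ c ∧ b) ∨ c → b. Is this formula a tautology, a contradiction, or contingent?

contingent

a | b | c || (((a ↔ (c ∧ b)) ∨ c) → b)
F | F | F ||             F            
F | F | T ||             F            
F | T | F ||             T            
F | T | T ||             T            
T | F | F ||             T            
T | F | T ||             F            
T | T | F ||             T            
T | T | T ||             T            
5 of 8 rows are T, so the formula is contingent.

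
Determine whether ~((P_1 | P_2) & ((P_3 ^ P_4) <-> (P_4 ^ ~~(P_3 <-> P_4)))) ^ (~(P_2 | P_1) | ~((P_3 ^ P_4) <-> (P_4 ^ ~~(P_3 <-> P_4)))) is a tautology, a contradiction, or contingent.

contradiction

P_1  P_2  P_3  P_4     (P_1 | P_2)  (P_3 ^ P_4)  (P_3 <-> P_4)  ~(P_3 <-> P_4)  ~~(P_3 <-> P_4)  (P_4 ^ ~~(P_3 <-> P_4))  (P_2 | P_1)  ~(P_2 | P_1)  φ
 F    F    F    F           F            F             T              F                T                    T                  F            T        F
 F    F    F    T           F            T             F              T                F                    T                  F            T        F
 F    F    T    F           F            T             F              T                F                    F                  F            T        F
 F    F    T    T           F            F             T              F                T                    F                  F            T        F
 F    T    F    F           T            F             T              F                T                    T                  T            F        F
 F    T    F    T           T            T             F              T                F                    T                  T            F        F
 F    T    T    F           T            T             F              T                F                    F                  T            F        F
 F    T    T    T           T            F             T              F                T                    F                  T            F        F
 T    F    F    F           T            F             T              F                T                    T                  T            F        F
 T    F    F    T           T            T             F              T                F                    T                  T            F        F
 T    F    T    F           T            T             F              T                F                    F                  T            F        F
 T    F    T    T           T            F             T              F                T                    F                  T            F        F
 T    T    F    F           T            F             T              F                T                    T                  T            F        F
 T    T    F    T           T            T             F              T                F                    T                  T            F        F
 T    T    T    F           T            T             F              T                F                    F                  T            F        F
 T    T    T    T           T            F             T              F                T                    F                  T            F        F
Every row is F, so the formula is a contradiction.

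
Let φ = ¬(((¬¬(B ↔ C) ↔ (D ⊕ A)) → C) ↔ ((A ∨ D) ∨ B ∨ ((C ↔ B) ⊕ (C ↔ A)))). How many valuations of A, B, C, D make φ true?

A | B | C | D || (B ↔ C) | ¬(B ↔ C) | ¬¬(B ↔ C) | (D ⊕ A) | (¬¬(B ↔ C) ↔ (D ⊕ A)) | ((¬¬(B ↔ C) ↔ (D ⊕ A)) → C) | (A ∨ D) | (C ↔ B) | (C ↔ A) | ((C ↔ B) ⊕ (C ↔ A)) | φ
1 | 1 | 1 | 1 ||    1    |    0     |     1     |    0    |           0           |              1              |    1    |    1    |    1    |          0          | 0
1 | 1 | 1 | 0 ||    1    |    0     |     1     |    1    |           1           |              1              |    1    |    1    |    1    |          0          | 0
1 | 1 | 0 | 1 ||    0    |    1     |     0     |    0    |           1           |              0              |    1    |    0    |    0    |          0          | 1
1 | 1 | 0 | 0 ||    0    |    1     |     0     |    1    |           0           |              1              |    1    |    0    |    0    |          0          | 0
1 | 0 | 1 | 1 ||    0    |    1     |     0     |    0    |           1           |              1              |    1    |    0    |    1    |          1          | 0
1 | 0 | 1 | 0 ||    0    |    1     |     0     |    1    |           0           |              1              |    1    |    0    |    1    |          1          | 0
1 | 0 | 0 | 1 ||    1    |    0     |     1     |    0    |           0           |              1              |    1    |    1    |    0    |          1          | 0
1 | 0 | 0 | 0 ||    1    |    0     |     1     |    1    |           1           |              0              |    1    |    1    |    0    |          1          | 1
0 | 1 | 1 | 1 ||    1    |    0     |     1     |    1    |           1           |              1              |    1    |    1    |    0    |          1          | 0
0 | 1 | 1 | 0 ||    1    |    0     |     1     |    0    |           0           |              1              |    0    |    1    |    0    |          1          | 0
0 | 1 | 0 | 1 ||    0    |    1     |     0     |    1    |           0           |              1              |    1    |    0    |    1    |          1          | 0
0 | 1 | 0 | 0 ||    0    |    1     |     0     |    0    |           1           |              0              |    0    |    0    |    1    |          1          | 1
0 | 0 | 1 | 1 ||    0    |    1     |     0     |    1    |           0           |              1              |    1    |    0    |    0    |          0          | 0
0 | 0 | 1 | 0 ||    0    |    1     |     0     |    0    |           1           |              1              |    0    |    0    |    0    |          0          | 1
0 | 0 | 0 | 1 ||    1    |    0     |     1     |    1    |           1           |              0              |    1    |    1    |    1    |          0          | 1
0 | 0 | 0 | 0 ||    1    |    0     |     1     |    0    |           0           |              1              |    0    |    1    |    1    |          0          | 1
The formula is true on 6 of the 16 rows.

6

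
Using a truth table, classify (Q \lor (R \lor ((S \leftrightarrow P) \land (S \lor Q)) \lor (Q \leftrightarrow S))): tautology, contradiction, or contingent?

P  Q  R  S  |  φ
1  1  1  1  |  1
1  1  1  0  |  1
1  1  0  1  |  1
1  1  0  0  |  1
1  0  1  1  |  1
1  0  1  0  |  1
1  0  0  1  |  1
1  0  0  0  |  1
0  1  1  1  |  1
0  1  1  0  |  1
0  1  0  1  |  1
0  1  0  0  |  1
0  0  1  1  |  1
0  0  1  0  |  1
0  0  0  1  |  0
0  0  0  0  |  1
15 of 16 rows are 1, so the formula is contingent.

contingent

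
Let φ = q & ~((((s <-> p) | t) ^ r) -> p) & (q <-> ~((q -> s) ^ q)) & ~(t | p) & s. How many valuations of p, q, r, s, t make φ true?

  p   |   q   |   r   |   s   |   t   |   φ  
----- | ----- | ----- | ----- | ----- | -----
 True |  True |  True |  True |  True | False
 True |  True |  True |  True | False | False
 True |  True |  True | False |  True | False
 True |  True |  True | False | False | False
 True |  True | False |  True |  True | False
 True |  True | False |  True | False | False
 True |  True | False | False |  True | False
 True |  True | False | False | False | False
 True | False |  True |  True |  True | False
 True | False |  True |  True | False | False
 True | False |  True | False |  True | False
 True | False |  True | False | False | False
 True | False | False |  True |  True | False
 True | False | False |  True | False | False
 True | False | False | False |  True | False
 True | False | False | False | False | False
False |  True |  True |  True |  True | False
False |  True |  True |  True | False |  True
False |  True |  True | False |  True | False
False |  True |  True | False | False | False
False |  True | False |  True |  True | False
False |  True | False |  True | False | False
False |  True | False | False |  True | False
False |  True | False | False | False | False
False | False |  True |  True |  True | False
False | False |  True |  True | False | False
False | False |  True | False |  True | False
False | False |  True | False | False | False
False | False | False |  True |  True | False
False | False | False |  True | False | False
False | False | False | False |  True | False
False | False | False | False | False | False
The formula is true on 1 of the 32 rows.

1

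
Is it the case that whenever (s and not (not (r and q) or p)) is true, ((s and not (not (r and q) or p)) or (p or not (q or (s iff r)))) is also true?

yes

p  q  r  s  |  φ  ψ
1  1  1  1  |  0  1
1  1  1  0  |  0  1
1  1  0  1  |  0  1
1  1  0  0  |  0  1
1  0  1  1  |  0  1
1  0  1  0  |  0  1
1  0  0  1  |  0  1
1  0  0  0  |  0  1
0  1  1  1  |  1  1
0  1  1  0  |  0  0
0  1  0  1  |  0  0
0  1  0  0  |  0  0
0  0  1  1  |  0  0
0  0  1  0  |  0  1
0  0  0  1  |  0  1
0  0  0  0  |  0  0
In every row where φ is true, ψ is also true, so φ ⊨ ψ.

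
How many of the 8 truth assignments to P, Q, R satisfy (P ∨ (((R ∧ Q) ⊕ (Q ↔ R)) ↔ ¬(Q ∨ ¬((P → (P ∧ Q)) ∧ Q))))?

P | Q | R | (R ∧ Q) | (Q ↔ R) | ((R ∧ Q) ⊕ (Q ↔ R)) | (P ∧ Q) | (P → (P ∧ Q)) | ((P → (P ∧ Q)) ∧ Q) | ¬((P → (P ∧ Q)) ∧ Q) | (Q ∨ ¬((P → (P ∧ Q)) ∧ Q)) | ¬(Q ∨ ¬((P → (P ∧ Q)) ∧ Q)) | φ
- | - | - | ------- | ------- | ------------------- | ------- | ------------- | ------------------- | -------------------- | -------------------------- | --------------------------- | -
1 | 1 | 1 |    1    |    1    |          0          |    1    |       1       |          1          |          0           |             1              |              0              | 1
1 | 1 | 0 |    0    |    0    |          0          |    1    |       1       |          1          |          0           |             1              |              0              | 1
1 | 0 | 1 |    0    |    0    |          0          |    0    |       0       |          0          |          1           |             1              |              0              | 1
1 | 0 | 0 |    0    |    1    |          1          |    0    |       0       |          0          |          1           |             1              |              0              | 1
0 | 1 | 1 |    1    |    1    |          0          |    0    |       1       |          1          |          0           |             1              |              0              | 1
0 | 1 | 0 |    0    |    0    |          0          |    0    |       1       |          1          |          0           |             1              |              0              | 1
0 | 0 | 1 |    0    |    0    |          0          |    0    |       1       |          0          |          1           |             1              |              0              | 1
0 | 0 | 0 |    0    |    1    |          1          |    0    |       1       |          0          |          1           |             1              |              0              | 0
The formula is true on 7 of the 8 rows.

7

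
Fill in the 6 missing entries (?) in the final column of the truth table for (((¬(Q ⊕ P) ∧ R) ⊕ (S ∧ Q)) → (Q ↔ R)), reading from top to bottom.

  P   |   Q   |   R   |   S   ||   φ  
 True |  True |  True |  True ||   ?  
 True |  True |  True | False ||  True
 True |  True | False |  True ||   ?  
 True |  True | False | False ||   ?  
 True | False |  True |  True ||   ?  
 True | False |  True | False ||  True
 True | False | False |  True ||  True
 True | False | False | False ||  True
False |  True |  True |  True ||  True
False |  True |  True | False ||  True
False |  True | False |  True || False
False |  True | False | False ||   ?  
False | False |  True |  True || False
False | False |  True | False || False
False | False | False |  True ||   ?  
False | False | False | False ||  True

True, False, True, True, True, True

Row P=True, Q=True, R=True, S=True: ((¬(Q ⊕ P) ∧ R) ⊕ (S ∧ Q)) = False, (Q ↔ R) = True, so the formula = True.
Row P=True, Q=True, R=False, S=True: ((¬(Q ⊕ P) ∧ R) ⊕ (S ∧ Q)) = True, (Q ↔ R) = False, so the formula = False.
Row P=True, Q=True, R=False, S=False: ((¬(Q ⊕ P) ∧ R) ⊕ (S ∧ Q)) = False, (Q ↔ R) = False, so the formula = True.
Row P=True, Q=False, R=True, S=True: ((¬(Q ⊕ P) ∧ R) ⊕ (S ∧ Q)) = False, (Q ↔ R) = False, so the formula = True.
Row P=False, Q=True, R=False, S=False: ((¬(Q ⊕ P) ∧ R) ⊕ (S ∧ Q)) = False, (Q ↔ R) = False, so the formula = True.
Row P=False, Q=False, R=False, S=True: ((¬(Q ⊕ P) ∧ R) ⊕ (S ∧ Q)) = False, (Q ↔ R) = True, so the formula = True.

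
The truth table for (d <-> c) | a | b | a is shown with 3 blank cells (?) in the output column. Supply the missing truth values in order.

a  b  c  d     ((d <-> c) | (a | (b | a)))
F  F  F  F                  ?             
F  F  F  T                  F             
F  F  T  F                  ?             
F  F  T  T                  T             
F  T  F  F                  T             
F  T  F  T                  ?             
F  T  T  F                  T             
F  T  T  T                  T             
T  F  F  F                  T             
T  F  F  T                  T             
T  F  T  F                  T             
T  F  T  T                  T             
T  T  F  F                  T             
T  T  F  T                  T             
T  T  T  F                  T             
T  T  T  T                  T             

T, F, T

Row a=F, b=F, c=F, d=F: (d <-> c) = T, (a | b | a) = F, so ((d <-> c) | (a | (b | a))) = T.
Row a=F, b=F, c=T, d=F: (d <-> c) = F, (a | b | a) = F, so ((d <-> c) | (a | (b | a))) = F.
Row a=F, b=T, c=F, d=T: (d <-> c) = F, (a | b | a) = T, so ((d <-> c) | (a | (b | a))) = T.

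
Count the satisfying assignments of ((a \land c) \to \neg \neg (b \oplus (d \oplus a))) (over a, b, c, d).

a | b | c | d || φ
T | T | T | T || T
T | T | T | F || F
T | T | F | T || T
T | T | F | F || T
T | F | T | T || F
T | F | T | F || T
T | F | F | T || T
T | F | F | F || T
F | T | T | T || T
F | T | T | F || T
F | T | F | T || T
F | T | F | F || T
F | F | T | T || T
F | F | T | F || T
F | F | F | T || T
F | F | F | F || T
The formula is true on 14 of the 16 rows.

14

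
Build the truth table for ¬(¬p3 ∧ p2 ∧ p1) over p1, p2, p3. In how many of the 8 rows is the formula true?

  p1  |   p2  |   p3  || ¬((¬p3 ∧ p2) ∧ p1)
 True |  True |  True ||        True       
 True |  True | False ||       False       
 True | False |  True ||        True       
 True | False | False ||        True       
False |  True |  True ||        True       
False |  True | False ||        True       
False | False |  True ||        True       
False | False | False ||        True       
The formula is true on 7 of the 8 rows.

7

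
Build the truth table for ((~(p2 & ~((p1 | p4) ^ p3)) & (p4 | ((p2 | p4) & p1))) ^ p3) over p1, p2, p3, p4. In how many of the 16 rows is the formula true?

p1 | p2 | p3 | p4 | φ
-- | -- | -- | -- | -
1  | 1  | 1  | 1  | 1
1  | 1  | 1  | 0  | 1
1  | 1  | 0  | 1  | 1
1  | 1  | 0  | 0  | 1
1  | 0  | 1  | 1  | 0
1  | 0  | 1  | 0  | 1
1  | 0  | 0  | 1  | 1
1  | 0  | 0  | 0  | 0
0  | 1  | 1  | 1  | 1
0  | 1  | 1  | 0  | 1
0  | 1  | 0  | 1  | 1
0  | 1  | 0  | 0  | 0
0  | 0  | 1  | 1  | 0
0  | 0  | 1  | 0  | 1
0  | 0  | 0  | 1  | 1
0  | 0  | 0  | 0  | 0
The formula is true on 11 of the 16 rows.

11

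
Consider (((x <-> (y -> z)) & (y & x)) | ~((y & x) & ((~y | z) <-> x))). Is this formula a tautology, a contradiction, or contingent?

tautology

  x   |   y   |   z   |   φ  
----- | ----- | ----- | -----
 True |  True |  True |  True
 True |  True | False |  True
 True | False |  True |  True
 True | False | False |  True
False |  True |  True |  True
False |  True | False |  True
False | False |  True |  True
False | False | False |  True
Every row is True, so the formula is a tautology.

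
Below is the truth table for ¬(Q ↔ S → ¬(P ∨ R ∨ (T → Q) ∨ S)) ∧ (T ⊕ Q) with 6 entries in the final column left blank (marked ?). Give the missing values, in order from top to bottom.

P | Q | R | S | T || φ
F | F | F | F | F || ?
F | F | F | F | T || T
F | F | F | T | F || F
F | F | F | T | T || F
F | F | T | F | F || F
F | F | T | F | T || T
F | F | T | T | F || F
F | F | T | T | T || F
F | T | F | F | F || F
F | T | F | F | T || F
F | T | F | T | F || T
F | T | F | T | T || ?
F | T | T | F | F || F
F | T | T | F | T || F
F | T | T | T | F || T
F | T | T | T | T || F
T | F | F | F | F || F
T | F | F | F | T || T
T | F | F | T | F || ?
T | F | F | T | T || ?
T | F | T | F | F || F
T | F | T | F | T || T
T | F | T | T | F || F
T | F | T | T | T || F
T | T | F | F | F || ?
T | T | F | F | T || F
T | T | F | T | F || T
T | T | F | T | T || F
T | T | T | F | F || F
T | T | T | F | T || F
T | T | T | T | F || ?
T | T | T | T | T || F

Row P=F, Q=F, R=F, S=F, T=F: ¬(Q ↔ S → ¬(P ∨ R ∨ (T → Q) ∨ S)) = T, (T ⊕ Q) = F, so the formula = F.
Row P=F, Q=T, R=F, S=T, T=T: ¬(Q ↔ S → ¬(P ∨ R ∨ (T → Q) ∨ S)) = T, (T ⊕ Q) = F, so the formula = F.
Row P=T, Q=F, R=F, S=T, T=F: ¬(Q ↔ S → ¬(P ∨ R ∨ (T → Q) ∨ S)) = F, (T ⊕ Q) = F, so the formula = F.
Row P=T, Q=F, R=F, S=T, T=T: ¬(Q ↔ S → ¬(P ∨ R ∨ (T → Q) ∨ S)) = F, (T ⊕ Q) = T, so the formula = F.
Row P=T, Q=T, R=F, S=F, T=F: ¬(Q ↔ S → ¬(P ∨ R ∨ (T → Q) ∨ S)) = F, (T ⊕ Q) = T, so the formula = F.
Row P=T, Q=T, R=T, S=T, T=F: ¬(Q ↔ S → ¬(P ∨ R ∨ (T → Q) ∨ S)) = T, (T ⊕ Q) = T, so the formula = T.

F, F, F, F, F, T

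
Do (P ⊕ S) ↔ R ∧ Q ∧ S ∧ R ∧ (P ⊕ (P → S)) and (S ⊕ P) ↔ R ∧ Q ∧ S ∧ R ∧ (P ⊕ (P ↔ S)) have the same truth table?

not equivalent

P | Q | R | S || φ | ψ
T | T | T | T || T | T
T | T | T | F || F | F
T | T | F | T || T | T
T | T | F | F || F | F
T | F | T | T || T | T
T | F | T | F || F | F
T | F | F | T || T | T
T | F | F | F || F | F
F | T | T | T || T | F
F | T | T | F || T | T
F | T | F | T || F | F
F | T | F | F || T | T
F | F | T | T || F | F
F | F | T | F || T | T
F | F | F | T || F | F
F | F | F | F || T | T
The columns differ at P=F, Q=T, R=T, S=T (φ=T, ψ=F), so they are not equivalent.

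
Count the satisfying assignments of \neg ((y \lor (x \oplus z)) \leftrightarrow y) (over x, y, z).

2

  x   |   y   |   z   ||   φ  
 True |  True |  True || False
 True |  True | False || False
 True | False |  True || False
 True | False | False ||  True
False |  True |  True || False
False |  True | False || False
False | False |  True ||  True
False | False | False || False
The formula is true on 2 of the 8 rows.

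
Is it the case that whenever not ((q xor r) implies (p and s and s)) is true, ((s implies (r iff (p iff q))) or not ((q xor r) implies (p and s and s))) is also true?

p  q  r  s  |  φ  ψ
T  T  T  T  |  F  T
T  T  T  F  |  F  T
T  T  F  T  |  F  F
T  T  F  F  |  T  T
T  F  T  T  |  F  F
T  F  T  F  |  T  T
T  F  F  T  |  F  T
T  F  F  F  |  F  T
F  T  T  T  |  F  F
F  T  T  F  |  F  T
F  T  F  T  |  T  T
F  T  F  F  |  T  T
F  F  T  T  |  T  T
F  F  T  F  |  T  T
F  F  F  T  |  F  F
F  F  F  F  |  F  T
In every row where φ is true, ψ is also true, so φ ⊨ ψ.

yes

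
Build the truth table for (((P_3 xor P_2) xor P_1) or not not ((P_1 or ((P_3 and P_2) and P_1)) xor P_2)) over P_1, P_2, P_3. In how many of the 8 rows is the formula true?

6

 P_1    P_2    P_3   |  (P_3 xor P_2)  ((P_3 xor P_2) xor P_1)  (P_3 and P_2)  ((P_3 and P_2) and P_1)    φ  
 True   True   True  |      False                True                True                True            True
 True   True  False  |       True               False               False               False           False
 True  False   True  |       True               False               False               False            True
 True  False  False  |      False                True               False               False            True
False   True   True  |      False               False                True               False            True
False   True  False  |       True                True               False               False            True
False  False   True  |       True                True               False               False            True
False  False  False  |      False               False               False               False           False
The formula is true on 6 of the 8 rows.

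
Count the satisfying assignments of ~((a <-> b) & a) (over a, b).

3

a | b | (a <-> b) | ((a <-> b) & a) | ~((a <-> b) & a)
- | - | --------- | --------------- | ----------------
T | T |     T     |        T        |        F        
T | F |     F     |        F        |        T        
F | T |     F     |        F        |        T        
F | F |     T     |        F        |        T        
The formula is true on 3 of the 4 rows.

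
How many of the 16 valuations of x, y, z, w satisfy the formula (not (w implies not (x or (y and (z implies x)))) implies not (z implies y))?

12

x  y  z  w  |  (z implies x)  (y and (z implies x))  (x or (y and (z implies x)))  (z implies y)  not (z implies y)  φ
1  1  1  1  |        1                  1                         1                      1                0          0
1  1  1  0  |        1                  1                         1                      1                0          1
1  1  0  1  |        1                  1                         1                      1                0          0
1  1  0  0  |        1                  1                         1                      1                0          1
1  0  1  1  |        1                  0                         1                      0                1          1
1  0  1  0  |        1                  0                         1                      0                1          1
1  0  0  1  |        1                  0                         1                      1                0          0
1  0  0  0  |        1                  0                         1                      1                0          1
0  1  1  1  |        0                  0                         0                      1                0          1
0  1  1  0  |        0                  0                         0                      1                0          1
0  1  0  1  |        1                  1                         1                      1                0          0
0  1  0  0  |        1                  1                         1                      1                0          1
0  0  1  1  |        0                  0                         0                      0                1          1
0  0  1  0  |        0                  0                         0                      0                1          1
0  0  0  1  |        1                  0                         0                      1                0          1
0  0  0  0  |        1                  0                         0                      1                0          1
The formula is true on 12 of the 16 rows.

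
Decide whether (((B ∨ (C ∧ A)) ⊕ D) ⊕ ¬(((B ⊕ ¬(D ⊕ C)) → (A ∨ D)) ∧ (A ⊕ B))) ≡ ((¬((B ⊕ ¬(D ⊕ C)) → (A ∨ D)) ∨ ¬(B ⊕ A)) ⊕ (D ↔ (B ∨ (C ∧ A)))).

not equivalent

A  B  C  D  |  φ  ψ
T  T  T  T  |  T  F
T  T  T  F  |  F  T
T  T  F  T  |  T  F
T  T  F  F  |  F  T
T  F  T  T  |  F  T
T  F  T  F  |  T  F
T  F  F  T  |  T  F
T  F  F  F  |  F  T
F  T  T  T  |  F  T
F  T  T  F  |  F  T
F  T  F  T  |  F  T
F  T  F  F  |  T  F
F  F  T  T  |  F  T
F  F  T  F  |  T  F
F  F  F  T  |  F  T
F  F  F  F  |  T  F
The columns differ at A=T, B=T, C=T, D=T (φ=T, ψ=F), so they are not equivalent.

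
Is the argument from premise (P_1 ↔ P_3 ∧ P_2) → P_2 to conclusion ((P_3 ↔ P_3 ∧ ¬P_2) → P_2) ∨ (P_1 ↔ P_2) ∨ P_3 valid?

 P_1  |  P_2  |  P_3  ||   φ   |   ψ  
 True |  True |  True ||  True |  True
 True |  True | False ||  True |  True
 True | False |  True ||  True |  True
 True | False | False ||  True | False
False |  True |  True ||  True |  True
False |  True | False ||  True |  True
False | False |  True || False |  True
False | False | False || False |  True
At P_1=True, P_2=False, P_3=False we have φ true but ψ false, so φ does not entail ψ.

no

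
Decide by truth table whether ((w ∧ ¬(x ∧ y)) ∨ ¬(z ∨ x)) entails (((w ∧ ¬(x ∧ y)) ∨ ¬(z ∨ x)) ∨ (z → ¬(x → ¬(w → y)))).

  x      y      z      w    |    φ      ψ  
False  False  False  False  |   True   True
False  False  False   True  |   True   True
False  False   True  False  |  False  False
False  False   True   True  |   True   True
False   True  False  False  |   True   True
False   True  False   True  |   True   True
False   True   True  False  |  False  False
False   True   True   True  |   True   True
 True  False  False  False  |  False   True
 True  False  False   True  |   True   True
 True  False   True  False  |  False   True
 True  False   True   True  |   True   True
 True   True  False  False  |  False   True
 True   True  False   True  |  False   True
 True   True   True  False  |  False   True
 True   True   True   True  |  False   True
In every row where φ is true, ψ is also true, so φ ⊨ ψ.

yes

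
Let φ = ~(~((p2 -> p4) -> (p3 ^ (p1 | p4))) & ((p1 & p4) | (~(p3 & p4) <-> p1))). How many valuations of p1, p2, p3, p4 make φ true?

11

p1  p2  p3  p4     (p2 -> p4)  (p1 | p4)  (p3 ^ (p1 | p4))  (p1 & p4)  (p3 & p4)  ~(p3 & p4)  (~(p3 & p4) <-> p1)  φ
F   F   F   F          T           F             F              F          F          T                F           T
F   F   F   T          T           T             T              F          F          T                F           T
F   F   T   F          T           F             T              F          F          T                F           T
F   F   T   T          T           T             F              F          T          F                T           F
F   T   F   F          F           F             F              F          F          T                F           T
F   T   F   T          T           T             T              F          F          T                F           T
F   T   T   F          F           F             T              F          F          T                F           T
F   T   T   T          T           T             F              F          T          F                T           F
T   F   F   F          T           T             T              F          F          T                T           T
T   F   F   T          T           T             T              T          F          T                T           T
T   F   T   F          T           T             F              F          F          T                T           F
T   F   T   T          T           T             F              T          T          F                F           F
T   T   F   F          F           T             T              F          F          T                T           T
T   T   F   T          T           T             T              T          F          T                T           T
T   T   T   F          F           T             F              F          F          T                T           T
T   T   T   T          T           T             F              T          T          F                F           F
The formula is true on 11 of the 16 rows.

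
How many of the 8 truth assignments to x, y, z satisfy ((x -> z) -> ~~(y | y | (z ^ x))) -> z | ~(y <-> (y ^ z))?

5

x  y  z     (x -> z)  (y | y)  (z ^ x)  ((y | y) | (z ^ x))  ~((y | y) | (z ^ x))  ~~((y | y) | (z ^ x))  (y ^ z)  (y <-> (y ^ z))  ~(y <-> (y ^ z))  (z | ~(y <-> (y ^ z)))  φ
1  1  1        1         1        0              1                    0                      1               0            0                1                    1             1
1  1  0        0         1        1              1                    0                      1               1            1                0                    0             0
1  0  1        1         0        0              0                    1                      0               1            0                1                    1             1
1  0  0        0         0        1              1                    0                      1               0            1                0                    0             0
0  1  1        1         1        1              1                    0                      1               0            0                1                    1             1
0  1  0        1         1        0              1                    0                      1               1            1                0                    0             0
0  0  1        1         0        1              1                    0                      1               1            0                1                    1             1
0  0  0        1         0        0              0                    1                      0               0            1                0                    0             1
The formula is true on 5 of the 8 rows.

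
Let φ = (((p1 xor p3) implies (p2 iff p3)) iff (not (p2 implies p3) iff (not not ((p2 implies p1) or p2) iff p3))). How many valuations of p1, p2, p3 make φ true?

4

  p1  |   p2  |   p3  | (p1 xor p3) | (p2 iff p3) | (p2 implies p3) | not (p2 implies p3) | (p2 implies p1) | ((p2 implies p1) or p2) | not ((p2 implies p1) or p2) |   φ  
----- | ----- | ----- | ----------- | ----------- | --------------- | ------------------- | --------------- | ----------------------- | --------------------------- | -----
False | False | False |    False    |     True    |       True      |        False        |       True      |           True          |            False            |  True
False | False |  True |     True    |    False    |       True      |        False        |       True      |           True          |            False            |  True
False |  True | False |    False    |    False    |      False      |         True        |      False      |           True          |            False            | False
False |  True |  True |     True    |     True    |       True      |        False        |      False      |           True          |            False            | False
 True | False | False |     True    |     True    |       True      |        False        |       True      |           True          |            False            |  True
 True | False |  True |    False    |    False    |       True      |        False        |       True      |           True          |            False            | False
 True |  True | False |     True    |    False    |      False      |         True        |       True      |           True          |            False            |  True
 True |  True |  True |    False    |     True    |       True      |        False        |       True      |           True          |            False            | False
The formula is true on 4 of the 8 rows.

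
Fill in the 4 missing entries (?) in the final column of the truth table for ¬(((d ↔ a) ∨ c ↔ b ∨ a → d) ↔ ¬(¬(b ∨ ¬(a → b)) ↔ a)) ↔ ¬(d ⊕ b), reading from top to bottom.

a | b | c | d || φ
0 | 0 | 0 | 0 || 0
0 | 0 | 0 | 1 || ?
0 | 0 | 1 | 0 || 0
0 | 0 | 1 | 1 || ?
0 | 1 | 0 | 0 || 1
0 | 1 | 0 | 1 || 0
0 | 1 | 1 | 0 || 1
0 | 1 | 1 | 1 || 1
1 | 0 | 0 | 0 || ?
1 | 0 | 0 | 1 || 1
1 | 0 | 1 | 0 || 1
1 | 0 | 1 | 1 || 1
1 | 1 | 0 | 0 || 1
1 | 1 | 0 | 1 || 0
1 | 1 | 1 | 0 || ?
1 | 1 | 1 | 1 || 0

Row a=0, b=0, c=0, d=1: ¬(((d ↔ a) ∨ c ↔ b ∨ a → d) ↔ ¬(¬(b ∨ ¬(a → b)) ↔ a)) = 1, ¬(d ⊕ b) = 0, so the formula = 0.
Row a=0, b=0, c=1, d=1: ¬(((d ↔ a) ∨ c ↔ b ∨ a → d) ↔ ¬(¬(b ∨ ¬(a → b)) ↔ a)) = 0, ¬(d ⊕ b) = 0, so the formula = 1.
Row a=1, b=0, c=0, d=0: ¬(((d ↔ a) ∨ c ↔ b ∨ a → d) ↔ ¬(¬(b ∨ ¬(a → b)) ↔ a)) = 0, ¬(d ⊕ b) = 1, so the formula = 0.
Row a=1, b=1, c=1, d=0: ¬(((d ↔ a) ∨ c ↔ b ∨ a → d) ↔ ¬(¬(b ∨ ¬(a → b)) ↔ a)) = 1, ¬(d ⊕ b) = 0, so the formula = 0.

0, 1, 0, 0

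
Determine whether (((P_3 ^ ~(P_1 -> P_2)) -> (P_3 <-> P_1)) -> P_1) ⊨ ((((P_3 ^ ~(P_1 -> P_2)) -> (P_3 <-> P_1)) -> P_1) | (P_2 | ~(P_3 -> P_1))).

yes

P_1  P_2  P_3  |  φ  ψ
 0    0    0   |  0  0
 0    0    1   |  1  1
 0    1    0   |  0  1
 0    1    1   |  1  1
 1    0    0   |  1  1
 1    0    1   |  1  1
 1    1    0   |  1  1
 1    1    1   |  1  1
In every row where φ is true, ψ is also true, so φ ⊨ ψ.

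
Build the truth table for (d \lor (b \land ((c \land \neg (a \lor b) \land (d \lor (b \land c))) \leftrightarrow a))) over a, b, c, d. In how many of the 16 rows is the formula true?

10

a | b | c | d || (a \lor b) | \neg (a \lor b) | (b \land c) | (d \lor (b \land c)) | φ
T | T | T | T ||     T      |        F        |      T      |          T           | T
T | T | T | F ||     T      |        F        |      T      |          T           | F
T | T | F | T ||     T      |        F        |      F      |          T           | T
T | T | F | F ||     T      |        F        |      F      |          F           | F
T | F | T | T ||     T      |        F        |      F      |          T           | T
T | F | T | F ||     T      |        F        |      F      |          F           | F
T | F | F | T ||     T      |        F        |      F      |          T           | T
T | F | F | F ||     T      |        F        |      F      |          F           | F
F | T | T | T ||     T      |        F        |      T      |          T           | T
F | T | T | F ||     T      |        F        |      T      |          T           | T
F | T | F | T ||     T      |        F        |      F      |          T           | T
F | T | F | F ||     T      |        F        |      F      |          F           | T
F | F | T | T ||     F      |        T        |      F      |          T           | T
F | F | T | F ||     F      |        T        |      F      |          F           | F
F | F | F | T ||     F      |        T        |      F      |          T           | T
F | F | F | F ||     F      |        T        |      F      |          F           | F
The formula is true on 10 of the 16 rows.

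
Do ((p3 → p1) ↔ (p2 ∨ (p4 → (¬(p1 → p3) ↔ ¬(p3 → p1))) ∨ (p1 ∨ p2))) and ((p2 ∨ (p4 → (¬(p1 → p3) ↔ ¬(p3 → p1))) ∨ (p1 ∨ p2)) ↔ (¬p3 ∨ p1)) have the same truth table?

p1  p2  p3  p4  |  φ  ψ
T   T   T   T   |  T  T
T   T   T   F   |  T  T
T   T   F   T   |  T  T
T   T   F   F   |  T  T
T   F   T   T   |  T  T
T   F   T   F   |  T  T
T   F   F   T   |  T  T
T   F   F   F   |  T  T
F   T   T   T   |  F  F
F   T   T   F   |  F  F
F   T   F   T   |  T  T
F   T   F   F   |  T  T
F   F   T   T   |  T  T
F   F   T   F   |  F  F
F   F   F   T   |  T  T
F   F   F   F   |  T  T
The columns for φ and ψ agree on every row, so they are logically equivalent.

equivalent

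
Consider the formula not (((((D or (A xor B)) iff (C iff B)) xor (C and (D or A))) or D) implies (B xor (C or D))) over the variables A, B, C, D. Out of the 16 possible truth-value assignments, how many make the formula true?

A | B | C | D || (A xor B) | (D or (A xor B)) | (C iff B) | (D or A) | (C and (D or A)) | (C or D) | (B xor (C or D)) | φ
T | T | T | T ||     F     |        T         |     T     |    T     |        T         |    T     |        F         | T
T | T | T | F ||     F     |        F         |     T     |    T     |        T         |    T     |        F         | T
T | T | F | T ||     F     |        T         |     F     |    T     |        F         |    T     |        F         | T
T | T | F | F ||     F     |        F         |     F     |    T     |        F         |    F     |        T         | F
T | F | T | T ||     T     |        T         |     F     |    T     |        T         |    T     |        T         | F
T | F | T | F ||     T     |        T         |     F     |    T     |        T         |    T     |        T         | F
T | F | F | T ||     T     |        T         |     T     |    T     |        F         |    T     |        T         | F
T | F | F | F ||     T     |        T         |     T     |    T     |        F         |    F     |        F         | T
F | T | T | T ||     T     |        T         |     T     |    T     |        T         |    T     |        F         | T
F | T | T | F ||     T     |        T         |     T     |    F     |        F         |    T     |        F         | T
F | T | F | T ||     T     |        T         |     F     |    T     |        F         |    T     |        F         | T
F | T | F | F ||     T     |        T         |     F     |    F     |        F         |    F     |        T         | F
F | F | T | T ||     F     |        T         |     F     |    T     |        T         |    T     |        T         | F
F | F | T | F ||     F     |        F         |     F     |    F     |        F         |    T     |        T         | F
F | F | F | T ||     F     |        T         |     T     |    T     |        F         |    T     |        T         | F
F | F | F | F ||     F     |        F         |     T     |    F     |        F         |    F     |        F         | F
The formula is true on 7 of the 16 rows.

7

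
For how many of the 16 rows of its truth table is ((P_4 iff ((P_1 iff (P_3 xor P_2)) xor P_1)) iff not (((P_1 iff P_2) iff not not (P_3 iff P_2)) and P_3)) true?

8

P_1 | P_2 | P_3 | P_4 | (P_3 xor P_2) | (P_1 iff (P_3 xor P_2)) | (P_1 iff P_2) | (P_3 iff P_2) | not (P_3 iff P_2) | not not (P_3 iff P_2) | φ
--- | --- | --- | --- | ------------- | ----------------------- | ------------- | ------------- | ----------------- | --------------------- | -
 1  |  1  |  1  |  1  |       0       |            0            |       1       |       1       |         0         |           1           | 0
 1  |  1  |  1  |  0  |       0       |            0            |       1       |       1       |         0         |           1           | 1
 1  |  1  |  0  |  1  |       1       |            1            |       1       |       0       |         1         |           0           | 0
 1  |  1  |  0  |  0  |       1       |            1            |       1       |       0       |         1         |           0           | 1
 1  |  0  |  1  |  1  |       1       |            1            |       0       |       0       |         1         |           0           | 1
 1  |  0  |  1  |  0  |       1       |            1            |       0       |       0       |         1         |           0           | 0
 1  |  0  |  0  |  1  |       0       |            0            |       0       |       1       |         0         |           1           | 1
 1  |  0  |  0  |  0  |       0       |            0            |       0       |       1       |         0         |           1           | 0
 0  |  1  |  1  |  1  |       0       |            1            |       0       |       1       |         0         |           1           | 1
 0  |  1  |  1  |  0  |       0       |            1            |       0       |       1       |         0         |           1           | 0
 0  |  1  |  0  |  1  |       1       |            0            |       0       |       0       |         1         |           0           | 0
 0  |  1  |  0  |  0  |       1       |            0            |       0       |       0       |         1         |           0           | 1
 0  |  0  |  1  |  1  |       1       |            0            |       1       |       0       |         1         |           0           | 0
 0  |  0  |  1  |  0  |       1       |            0            |       1       |       0       |         1         |           0           | 1
 0  |  0  |  0  |  1  |       0       |            1            |       1       |       1       |         0         |           1           | 1
 0  |  0  |  0  |  0  |       0       |            1            |       1       |       1       |         0         |           1           | 0
The formula is true on 8 of the 16 rows.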